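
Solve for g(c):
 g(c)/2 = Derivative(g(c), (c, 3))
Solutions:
 g(c) = C3*exp(2^(2/3)*c/2) + (C1*sin(2^(2/3)*sqrt(3)*c/4) + C2*cos(2^(2/3)*sqrt(3)*c/4))*exp(-2^(2/3)*c/4)


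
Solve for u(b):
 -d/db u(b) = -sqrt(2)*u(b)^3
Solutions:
 u(b) = -sqrt(2)*sqrt(-1/(C1 + sqrt(2)*b))/2
 u(b) = sqrt(2)*sqrt(-1/(C1 + sqrt(2)*b))/2


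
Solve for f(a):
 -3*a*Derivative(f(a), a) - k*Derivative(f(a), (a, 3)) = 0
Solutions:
 f(a) = C1 + Integral(C2*airyai(3^(1/3)*a*(-1/k)^(1/3)) + C3*airybi(3^(1/3)*a*(-1/k)^(1/3)), a)


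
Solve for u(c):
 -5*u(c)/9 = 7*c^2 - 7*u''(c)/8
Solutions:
 u(c) = C1*exp(-2*sqrt(70)*c/21) + C2*exp(2*sqrt(70)*c/21) - 63*c^2/5 - 3969/100


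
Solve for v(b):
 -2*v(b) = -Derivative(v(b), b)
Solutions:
 v(b) = C1*exp(2*b)


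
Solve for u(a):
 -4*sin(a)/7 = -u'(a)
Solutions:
 u(a) = C1 - 4*cos(a)/7


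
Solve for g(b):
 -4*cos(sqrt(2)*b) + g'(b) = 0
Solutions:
 g(b) = C1 + 2*sqrt(2)*sin(sqrt(2)*b)


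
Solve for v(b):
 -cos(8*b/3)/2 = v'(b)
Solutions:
 v(b) = C1 - 3*sin(8*b/3)/16


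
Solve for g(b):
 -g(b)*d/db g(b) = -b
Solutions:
 g(b) = -sqrt(C1 + b^2)
 g(b) = sqrt(C1 + b^2)


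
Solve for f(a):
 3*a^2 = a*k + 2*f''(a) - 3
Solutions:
 f(a) = C1 + C2*a + a^4/8 - a^3*k/12 + 3*a^2/4


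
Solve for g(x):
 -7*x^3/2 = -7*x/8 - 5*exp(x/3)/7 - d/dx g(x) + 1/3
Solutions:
 g(x) = C1 + 7*x^4/8 - 7*x^2/16 + x/3 - 15*exp(x/3)/7


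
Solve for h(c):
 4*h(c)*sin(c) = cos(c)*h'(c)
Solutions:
 h(c) = C1/cos(c)^4


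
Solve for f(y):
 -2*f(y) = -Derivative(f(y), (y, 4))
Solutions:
 f(y) = C1*exp(-2^(1/4)*y) + C2*exp(2^(1/4)*y) + C3*sin(2^(1/4)*y) + C4*cos(2^(1/4)*y)


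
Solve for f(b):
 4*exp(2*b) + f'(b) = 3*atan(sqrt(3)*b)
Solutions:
 f(b) = C1 + 3*b*atan(sqrt(3)*b) - 2*exp(2*b) - sqrt(3)*log(3*b^2 + 1)/2


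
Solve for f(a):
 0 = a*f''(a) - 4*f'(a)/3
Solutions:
 f(a) = C1 + C2*a^(7/3)


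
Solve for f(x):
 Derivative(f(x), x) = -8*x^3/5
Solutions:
 f(x) = C1 - 2*x^4/5


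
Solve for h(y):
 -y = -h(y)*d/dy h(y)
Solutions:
 h(y) = -sqrt(C1 + y^2)
 h(y) = sqrt(C1 + y^2)


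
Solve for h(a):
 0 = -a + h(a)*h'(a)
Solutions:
 h(a) = -sqrt(C1 + a^2)
 h(a) = sqrt(C1 + a^2)


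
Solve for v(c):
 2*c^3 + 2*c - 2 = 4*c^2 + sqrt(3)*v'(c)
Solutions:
 v(c) = C1 + sqrt(3)*c^4/6 - 4*sqrt(3)*c^3/9 + sqrt(3)*c^2/3 - 2*sqrt(3)*c/3


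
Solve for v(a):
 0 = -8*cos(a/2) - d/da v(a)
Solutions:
 v(a) = C1 - 16*sin(a/2)


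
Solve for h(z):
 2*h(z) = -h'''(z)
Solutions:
 h(z) = C3*exp(-2^(1/3)*z) + (C1*sin(2^(1/3)*sqrt(3)*z/2) + C2*cos(2^(1/3)*sqrt(3)*z/2))*exp(2^(1/3)*z/2)


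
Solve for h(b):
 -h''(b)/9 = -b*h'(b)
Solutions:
 h(b) = C1 + C2*erfi(3*sqrt(2)*b/2)


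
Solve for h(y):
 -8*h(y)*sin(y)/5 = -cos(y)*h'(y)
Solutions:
 h(y) = C1/cos(y)^(8/5)


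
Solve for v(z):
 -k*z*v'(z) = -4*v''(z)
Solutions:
 v(z) = Piecewise((-sqrt(2)*sqrt(pi)*C1*erf(sqrt(2)*z*sqrt(-k)/4)/sqrt(-k) - C2, (k > 0) | (k < 0)), (-C1*z - C2, True))


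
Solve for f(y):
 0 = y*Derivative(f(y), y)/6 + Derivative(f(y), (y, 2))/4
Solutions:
 f(y) = C1 + C2*erf(sqrt(3)*y/3)


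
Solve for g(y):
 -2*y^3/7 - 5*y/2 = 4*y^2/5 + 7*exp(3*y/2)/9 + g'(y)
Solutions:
 g(y) = C1 - y^4/14 - 4*y^3/15 - 5*y^2/4 - 14*exp(3*y/2)/27


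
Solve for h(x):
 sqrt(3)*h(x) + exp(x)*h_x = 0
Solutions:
 h(x) = C1*exp(sqrt(3)*exp(-x))


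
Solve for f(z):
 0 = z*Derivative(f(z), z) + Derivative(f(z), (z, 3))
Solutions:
 f(z) = C1 + Integral(C2*airyai(-z) + C3*airybi(-z), z)


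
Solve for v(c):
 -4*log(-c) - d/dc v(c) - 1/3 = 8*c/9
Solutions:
 v(c) = C1 - 4*c^2/9 - 4*c*log(-c) + 11*c/3


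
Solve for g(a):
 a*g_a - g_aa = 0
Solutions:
 g(a) = C1 + C2*erfi(sqrt(2)*a/2)


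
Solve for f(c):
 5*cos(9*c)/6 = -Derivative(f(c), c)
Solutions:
 f(c) = C1 - 5*sin(9*c)/54


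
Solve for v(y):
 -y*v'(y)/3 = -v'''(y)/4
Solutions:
 v(y) = C1 + Integral(C2*airyai(6^(2/3)*y/3) + C3*airybi(6^(2/3)*y/3), y)


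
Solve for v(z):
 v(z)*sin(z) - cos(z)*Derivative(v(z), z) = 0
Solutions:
 v(z) = C1/cos(z)


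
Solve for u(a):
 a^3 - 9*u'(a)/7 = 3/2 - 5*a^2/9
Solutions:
 u(a) = C1 + 7*a^4/36 + 35*a^3/243 - 7*a/6


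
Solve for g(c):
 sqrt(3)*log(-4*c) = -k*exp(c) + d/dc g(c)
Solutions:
 g(c) = C1 + sqrt(3)*c*log(-c) + sqrt(3)*c*(-1 + 2*log(2)) + k*exp(c)


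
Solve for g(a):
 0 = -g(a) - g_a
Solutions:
 g(a) = C1*exp(-a)


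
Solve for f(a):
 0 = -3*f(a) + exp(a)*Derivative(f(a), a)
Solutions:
 f(a) = C1*exp(-3*exp(-a))


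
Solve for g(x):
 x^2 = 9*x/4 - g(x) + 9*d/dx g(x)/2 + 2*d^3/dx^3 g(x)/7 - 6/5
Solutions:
 g(x) = C1*exp(7^(1/3)*x*(-(2 + sqrt(193))^(1/3) + 3*7^(1/3)/(2 + sqrt(193))^(1/3))/4)*sin(sqrt(3)*7^(1/3)*x*(3*7^(1/3)/(2 + sqrt(193))^(1/3) + (2 + sqrt(193))^(1/3))/4) + C2*exp(7^(1/3)*x*(-(2 + sqrt(193))^(1/3) + 3*7^(1/3)/(2 + sqrt(193))^(1/3))/4)*cos(sqrt(3)*7^(1/3)*x*(3*7^(1/3)/(2 + sqrt(193))^(1/3) + (2 + sqrt(193))^(1/3))/4) + C3*exp(-7^(1/3)*x*(-(2 + sqrt(193))^(1/3) + 3*7^(1/3)/(2 + sqrt(193))^(1/3))/2) - x^2 - 27*x/4 - 1263/40


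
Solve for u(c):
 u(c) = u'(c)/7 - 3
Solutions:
 u(c) = C1*exp(7*c) - 3


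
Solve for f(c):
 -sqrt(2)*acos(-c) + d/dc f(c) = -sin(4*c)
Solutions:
 f(c) = C1 + sqrt(2)*(c*acos(-c) + sqrt(1 - c^2)) + cos(4*c)/4


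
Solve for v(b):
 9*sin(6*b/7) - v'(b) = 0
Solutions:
 v(b) = C1 - 21*cos(6*b/7)/2


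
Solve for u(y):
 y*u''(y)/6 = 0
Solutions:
 u(y) = C1 + C2*y


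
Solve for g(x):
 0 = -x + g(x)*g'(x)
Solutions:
 g(x) = -sqrt(C1 + x^2)
 g(x) = sqrt(C1 + x^2)


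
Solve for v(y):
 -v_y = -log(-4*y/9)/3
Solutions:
 v(y) = C1 + y*log(-y)/3 + y*(-2*log(3) - 1 + 2*log(2))/3


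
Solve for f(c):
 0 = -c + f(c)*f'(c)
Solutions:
 f(c) = -sqrt(C1 + c^2)
 f(c) = sqrt(C1 + c^2)


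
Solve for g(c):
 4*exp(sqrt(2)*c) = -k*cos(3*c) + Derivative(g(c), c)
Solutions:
 g(c) = C1 + k*sin(3*c)/3 + 2*sqrt(2)*exp(sqrt(2)*c)


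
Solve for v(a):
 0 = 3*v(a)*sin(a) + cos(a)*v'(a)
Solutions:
 v(a) = C1*cos(a)^3


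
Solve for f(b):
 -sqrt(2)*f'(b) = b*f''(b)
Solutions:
 f(b) = C1 + C2*b^(1 - sqrt(2))


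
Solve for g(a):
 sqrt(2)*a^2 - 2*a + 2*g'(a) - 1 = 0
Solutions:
 g(a) = C1 - sqrt(2)*a^3/6 + a^2/2 + a/2


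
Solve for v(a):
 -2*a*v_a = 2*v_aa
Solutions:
 v(a) = C1 + C2*erf(sqrt(2)*a/2)


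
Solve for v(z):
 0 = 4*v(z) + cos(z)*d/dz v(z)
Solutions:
 v(z) = C1*(sin(z)^2 - 2*sin(z) + 1)/(sin(z)^2 + 2*sin(z) + 1)


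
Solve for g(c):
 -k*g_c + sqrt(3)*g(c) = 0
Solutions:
 g(c) = C1*exp(sqrt(3)*c/k)


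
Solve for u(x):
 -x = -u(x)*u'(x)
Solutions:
 u(x) = -sqrt(C1 + x^2)
 u(x) = sqrt(C1 + x^2)


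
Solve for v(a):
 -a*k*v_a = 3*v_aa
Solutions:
 v(a) = Piecewise((-sqrt(6)*sqrt(pi)*C1*erf(sqrt(6)*a*sqrt(k)/6)/(2*sqrt(k)) - C2, (k > 0) | (k < 0)), (-C1*a - C2, True))


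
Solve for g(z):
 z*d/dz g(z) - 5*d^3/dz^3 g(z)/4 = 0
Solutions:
 g(z) = C1 + Integral(C2*airyai(10^(2/3)*z/5) + C3*airybi(10^(2/3)*z/5), z)


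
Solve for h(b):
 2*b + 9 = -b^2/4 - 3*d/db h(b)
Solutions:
 h(b) = C1 - b^3/36 - b^2/3 - 3*b


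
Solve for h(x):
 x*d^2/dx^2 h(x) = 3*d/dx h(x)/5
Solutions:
 h(x) = C1 + C2*x^(8/5)


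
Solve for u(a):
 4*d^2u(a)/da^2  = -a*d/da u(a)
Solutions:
 u(a) = C1 + C2*erf(sqrt(2)*a/4)


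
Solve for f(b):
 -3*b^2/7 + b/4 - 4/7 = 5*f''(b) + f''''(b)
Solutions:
 f(b) = C1 + C2*b + C3*sin(sqrt(5)*b) + C4*cos(sqrt(5)*b) - b^4/140 + b^3/120 - b^2/25


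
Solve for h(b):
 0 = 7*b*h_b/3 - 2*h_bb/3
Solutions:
 h(b) = C1 + C2*erfi(sqrt(7)*b/2)


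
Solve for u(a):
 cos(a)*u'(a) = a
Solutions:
 u(a) = C1 + Integral(a/cos(a), a)


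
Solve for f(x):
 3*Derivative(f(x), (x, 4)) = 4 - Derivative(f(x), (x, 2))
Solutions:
 f(x) = C1 + C2*x + C3*sin(sqrt(3)*x/3) + C4*cos(sqrt(3)*x/3) + 2*x^2


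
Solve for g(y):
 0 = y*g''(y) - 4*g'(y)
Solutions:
 g(y) = C1 + C2*y^5


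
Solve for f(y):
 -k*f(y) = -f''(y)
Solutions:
 f(y) = C1*exp(-sqrt(k)*y) + C2*exp(sqrt(k)*y)


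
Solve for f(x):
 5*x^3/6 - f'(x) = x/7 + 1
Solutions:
 f(x) = C1 + 5*x^4/24 - x^2/14 - x


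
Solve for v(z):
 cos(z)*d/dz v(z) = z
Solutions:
 v(z) = C1 + Integral(z/cos(z), z)


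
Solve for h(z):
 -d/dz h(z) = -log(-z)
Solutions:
 h(z) = C1 + z*log(-z) - z


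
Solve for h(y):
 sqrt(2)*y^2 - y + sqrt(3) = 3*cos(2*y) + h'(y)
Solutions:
 h(y) = C1 + sqrt(2)*y^3/3 - y^2/2 + sqrt(3)*y - 3*sin(2*y)/2


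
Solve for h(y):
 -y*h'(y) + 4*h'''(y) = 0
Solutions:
 h(y) = C1 + Integral(C2*airyai(2^(1/3)*y/2) + C3*airybi(2^(1/3)*y/2), y)


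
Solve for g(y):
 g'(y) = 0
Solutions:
 g(y) = C1


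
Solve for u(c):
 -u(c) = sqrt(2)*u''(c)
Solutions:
 u(c) = C1*sin(2^(3/4)*c/2) + C2*cos(2^(3/4)*c/2)


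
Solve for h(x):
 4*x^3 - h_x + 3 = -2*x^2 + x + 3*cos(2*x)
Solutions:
 h(x) = C1 + x^4 + 2*x^3/3 - x^2/2 + 3*x - 3*sin(x)*cos(x)


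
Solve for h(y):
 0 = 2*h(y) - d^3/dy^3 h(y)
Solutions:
 h(y) = C3*exp(2^(1/3)*y) + (C1*sin(2^(1/3)*sqrt(3)*y/2) + C2*cos(2^(1/3)*sqrt(3)*y/2))*exp(-2^(1/3)*y/2)


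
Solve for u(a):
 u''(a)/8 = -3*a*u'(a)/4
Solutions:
 u(a) = C1 + C2*erf(sqrt(3)*a)


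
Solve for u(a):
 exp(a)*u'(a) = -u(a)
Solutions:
 u(a) = C1*exp(exp(-a))


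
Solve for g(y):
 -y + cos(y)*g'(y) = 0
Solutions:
 g(y) = C1 + Integral(y/cos(y), y)


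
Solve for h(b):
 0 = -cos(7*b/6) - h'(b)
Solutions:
 h(b) = C1 - 6*sin(7*b/6)/7


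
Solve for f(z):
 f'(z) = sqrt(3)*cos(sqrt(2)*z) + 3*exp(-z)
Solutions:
 f(z) = C1 + sqrt(6)*sin(sqrt(2)*z)/2 - 3*exp(-z)


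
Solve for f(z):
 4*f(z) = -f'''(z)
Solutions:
 f(z) = C3*exp(-2^(2/3)*z) + (C1*sin(2^(2/3)*sqrt(3)*z/2) + C2*cos(2^(2/3)*sqrt(3)*z/2))*exp(2^(2/3)*z/2)


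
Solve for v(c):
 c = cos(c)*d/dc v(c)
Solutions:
 v(c) = C1 + Integral(c/cos(c), c)


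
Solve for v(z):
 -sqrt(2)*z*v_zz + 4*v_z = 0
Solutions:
 v(z) = C1 + C2*z^(1 + 2*sqrt(2))


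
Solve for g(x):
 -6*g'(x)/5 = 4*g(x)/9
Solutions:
 g(x) = C1*exp(-10*x/27)


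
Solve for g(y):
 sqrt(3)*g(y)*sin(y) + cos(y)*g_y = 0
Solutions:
 g(y) = C1*cos(y)^(sqrt(3))


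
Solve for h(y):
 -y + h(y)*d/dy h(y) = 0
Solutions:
 h(y) = -sqrt(C1 + y^2)
 h(y) = sqrt(C1 + y^2)


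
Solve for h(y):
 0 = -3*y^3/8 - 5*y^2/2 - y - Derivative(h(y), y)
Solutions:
 h(y) = C1 - 3*y^4/32 - 5*y^3/6 - y^2/2


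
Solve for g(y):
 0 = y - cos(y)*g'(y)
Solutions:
 g(y) = C1 + Integral(y/cos(y), y)


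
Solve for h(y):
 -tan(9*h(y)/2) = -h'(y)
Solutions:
 h(y) = -2*asin(C1*exp(9*y/2))/9 + 2*pi/9
 h(y) = 2*asin(C1*exp(9*y/2))/9


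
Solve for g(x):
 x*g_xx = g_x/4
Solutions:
 g(x) = C1 + C2*x^(5/4)


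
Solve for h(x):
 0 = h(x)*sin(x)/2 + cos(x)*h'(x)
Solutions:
 h(x) = C1*sqrt(cos(x))


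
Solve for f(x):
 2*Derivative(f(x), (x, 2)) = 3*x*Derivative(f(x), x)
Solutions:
 f(x) = C1 + C2*erfi(sqrt(3)*x/2)


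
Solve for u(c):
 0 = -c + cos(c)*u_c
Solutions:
 u(c) = C1 + Integral(c/cos(c), c)


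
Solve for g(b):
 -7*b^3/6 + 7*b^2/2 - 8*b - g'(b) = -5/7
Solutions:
 g(b) = C1 - 7*b^4/24 + 7*b^3/6 - 4*b^2 + 5*b/7


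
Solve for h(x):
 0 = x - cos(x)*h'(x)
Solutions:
 h(x) = C1 + Integral(x/cos(x), x)


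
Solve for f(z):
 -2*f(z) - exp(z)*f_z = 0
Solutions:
 f(z) = C1*exp(2*exp(-z))


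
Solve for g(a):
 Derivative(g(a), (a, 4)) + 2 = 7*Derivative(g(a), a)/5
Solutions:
 g(a) = C1 + C4*exp(5^(2/3)*7^(1/3)*a/5) + 10*a/7 + (C2*sin(sqrt(3)*5^(2/3)*7^(1/3)*a/10) + C3*cos(sqrt(3)*5^(2/3)*7^(1/3)*a/10))*exp(-5^(2/3)*7^(1/3)*a/10)


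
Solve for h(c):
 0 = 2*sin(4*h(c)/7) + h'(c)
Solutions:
 2*c + 7*log(cos(4*h(c)/7) - 1)/8 - 7*log(cos(4*h(c)/7) + 1)/8 = C1


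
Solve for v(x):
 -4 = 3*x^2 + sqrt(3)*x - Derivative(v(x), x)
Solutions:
 v(x) = C1 + x^3 + sqrt(3)*x^2/2 + 4*x


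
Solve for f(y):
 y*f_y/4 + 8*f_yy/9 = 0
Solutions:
 f(y) = C1 + C2*erf(3*y/8)


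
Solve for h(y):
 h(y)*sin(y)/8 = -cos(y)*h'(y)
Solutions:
 h(y) = C1*cos(y)^(1/8)


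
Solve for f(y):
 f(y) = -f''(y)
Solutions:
 f(y) = C1*sin(y) + C2*cos(y)


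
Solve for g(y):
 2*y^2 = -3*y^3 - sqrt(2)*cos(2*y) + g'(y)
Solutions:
 g(y) = C1 + 3*y^4/4 + 2*y^3/3 + sqrt(2)*sin(2*y)/2


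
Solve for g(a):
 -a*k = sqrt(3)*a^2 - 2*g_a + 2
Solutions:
 g(a) = C1 + sqrt(3)*a^3/6 + a^2*k/4 + a


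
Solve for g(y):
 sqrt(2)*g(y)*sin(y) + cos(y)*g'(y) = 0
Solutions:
 g(y) = C1*cos(y)^(sqrt(2))


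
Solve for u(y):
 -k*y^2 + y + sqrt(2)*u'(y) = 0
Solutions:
 u(y) = C1 + sqrt(2)*k*y^3/6 - sqrt(2)*y^2/4


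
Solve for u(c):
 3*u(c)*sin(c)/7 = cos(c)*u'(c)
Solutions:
 u(c) = C1/cos(c)^(3/7)


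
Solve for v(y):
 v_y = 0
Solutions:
 v(y) = C1


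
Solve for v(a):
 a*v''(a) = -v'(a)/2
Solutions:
 v(a) = C1 + C2*sqrt(a)


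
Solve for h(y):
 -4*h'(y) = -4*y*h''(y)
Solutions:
 h(y) = C1 + C2*y^2


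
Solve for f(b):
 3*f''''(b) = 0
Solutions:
 f(b) = C1 + C2*b + C3*b^2 + C4*b^3


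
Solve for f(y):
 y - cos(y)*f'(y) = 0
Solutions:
 f(y) = C1 + Integral(y/cos(y), y)


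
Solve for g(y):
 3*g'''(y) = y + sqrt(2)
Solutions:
 g(y) = C1 + C2*y + C3*y^2 + y^4/72 + sqrt(2)*y^3/18


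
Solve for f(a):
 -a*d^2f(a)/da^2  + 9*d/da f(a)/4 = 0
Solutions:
 f(a) = C1 + C2*a^(13/4)


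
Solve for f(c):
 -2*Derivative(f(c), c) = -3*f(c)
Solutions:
 f(c) = C1*exp(3*c/2)


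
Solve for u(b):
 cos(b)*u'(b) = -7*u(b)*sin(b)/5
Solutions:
 u(b) = C1*cos(b)^(7/5)


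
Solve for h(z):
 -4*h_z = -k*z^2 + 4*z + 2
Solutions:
 h(z) = C1 + k*z^3/12 - z^2/2 - z/2


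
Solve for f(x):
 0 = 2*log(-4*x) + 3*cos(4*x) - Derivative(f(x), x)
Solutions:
 f(x) = C1 + 2*x*log(-x) - 2*x + 4*x*log(2) + 3*sin(4*x)/4


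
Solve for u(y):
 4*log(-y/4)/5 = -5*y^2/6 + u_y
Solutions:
 u(y) = C1 + 5*y^3/18 + 4*y*log(-y)/5 + 4*y*(-2*log(2) - 1)/5


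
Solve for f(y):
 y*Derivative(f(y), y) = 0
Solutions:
 f(y) = C1


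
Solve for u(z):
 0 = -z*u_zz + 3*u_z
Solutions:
 u(z) = C1 + C2*z^4


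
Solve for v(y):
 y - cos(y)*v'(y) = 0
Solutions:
 v(y) = C1 + Integral(y/cos(y), y)


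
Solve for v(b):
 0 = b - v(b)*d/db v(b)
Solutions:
 v(b) = -sqrt(C1 + b^2)
 v(b) = sqrt(C1 + b^2)


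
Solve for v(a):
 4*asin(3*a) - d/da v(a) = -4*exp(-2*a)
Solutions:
 v(a) = C1 + 4*a*asin(3*a) + 4*sqrt(1 - 9*a^2)/3 - 2*exp(-2*a)


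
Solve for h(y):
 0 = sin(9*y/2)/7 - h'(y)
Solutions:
 h(y) = C1 - 2*cos(9*y/2)/63


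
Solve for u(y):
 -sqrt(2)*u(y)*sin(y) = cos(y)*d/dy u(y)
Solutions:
 u(y) = C1*cos(y)^(sqrt(2))


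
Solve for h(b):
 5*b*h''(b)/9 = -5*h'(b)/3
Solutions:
 h(b) = C1 + C2/b^2


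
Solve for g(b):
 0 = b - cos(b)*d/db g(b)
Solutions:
 g(b) = C1 + Integral(b/cos(b), b)


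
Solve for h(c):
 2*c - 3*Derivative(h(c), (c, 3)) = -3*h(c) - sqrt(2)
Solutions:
 h(c) = C3*exp(c) - 2*c/3 + (C1*sin(sqrt(3)*c/2) + C2*cos(sqrt(3)*c/2))*exp(-c/2) - sqrt(2)/3


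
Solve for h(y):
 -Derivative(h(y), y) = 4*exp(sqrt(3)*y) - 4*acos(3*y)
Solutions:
 h(y) = C1 + 4*y*acos(3*y) - 4*sqrt(1 - 9*y^2)/3 - 4*sqrt(3)*exp(sqrt(3)*y)/3


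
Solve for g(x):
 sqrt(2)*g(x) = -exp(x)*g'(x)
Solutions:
 g(x) = C1*exp(sqrt(2)*exp(-x))


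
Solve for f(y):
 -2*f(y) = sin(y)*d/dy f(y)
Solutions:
 f(y) = C1*(cos(y) + 1)/(cos(y) - 1)


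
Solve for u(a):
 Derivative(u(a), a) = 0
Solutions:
 u(a) = C1


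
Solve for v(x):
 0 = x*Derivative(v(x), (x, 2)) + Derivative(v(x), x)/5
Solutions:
 v(x) = C1 + C2*x^(4/5)


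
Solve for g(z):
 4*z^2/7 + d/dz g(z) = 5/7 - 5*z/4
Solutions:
 g(z) = C1 - 4*z^3/21 - 5*z^2/8 + 5*z/7


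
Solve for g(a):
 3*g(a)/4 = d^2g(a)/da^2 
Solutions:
 g(a) = C1*exp(-sqrt(3)*a/2) + C2*exp(sqrt(3)*a/2)


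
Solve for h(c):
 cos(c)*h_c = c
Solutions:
 h(c) = C1 + Integral(c/cos(c), c)


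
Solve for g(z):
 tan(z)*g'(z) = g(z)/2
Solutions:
 g(z) = C1*sqrt(sin(z))


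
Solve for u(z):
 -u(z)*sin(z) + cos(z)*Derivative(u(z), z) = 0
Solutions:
 u(z) = C1/cos(z)


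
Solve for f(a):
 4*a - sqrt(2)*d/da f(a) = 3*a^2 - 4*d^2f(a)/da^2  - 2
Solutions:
 f(a) = C1 + C2*exp(sqrt(2)*a/4) - sqrt(2)*a^3/2 - 6*a^2 + sqrt(2)*a^2 - 23*sqrt(2)*a + 8*a


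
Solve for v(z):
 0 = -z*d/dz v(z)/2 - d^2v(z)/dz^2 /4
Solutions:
 v(z) = C1 + C2*erf(z)


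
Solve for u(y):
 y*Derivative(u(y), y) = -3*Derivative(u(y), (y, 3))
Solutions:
 u(y) = C1 + Integral(C2*airyai(-3^(2/3)*y/3) + C3*airybi(-3^(2/3)*y/3), y)


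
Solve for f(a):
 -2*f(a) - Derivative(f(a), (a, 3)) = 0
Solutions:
 f(a) = C3*exp(-2^(1/3)*a) + (C1*sin(2^(1/3)*sqrt(3)*a/2) + C2*cos(2^(1/3)*sqrt(3)*a/2))*exp(2^(1/3)*a/2)


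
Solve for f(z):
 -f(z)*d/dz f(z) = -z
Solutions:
 f(z) = -sqrt(C1 + z^2)
 f(z) = sqrt(C1 + z^2)


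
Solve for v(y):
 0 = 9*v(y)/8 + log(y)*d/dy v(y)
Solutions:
 v(y) = C1*exp(-9*li(y)/8)


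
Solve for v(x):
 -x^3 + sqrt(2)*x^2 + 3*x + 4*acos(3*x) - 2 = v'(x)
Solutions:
 v(x) = C1 - x^4/4 + sqrt(2)*x^3/3 + 3*x^2/2 + 4*x*acos(3*x) - 2*x - 4*sqrt(1 - 9*x^2)/3


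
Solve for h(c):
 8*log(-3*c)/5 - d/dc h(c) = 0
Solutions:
 h(c) = C1 + 8*c*log(-c)/5 + 8*c*(-1 + log(3))/5


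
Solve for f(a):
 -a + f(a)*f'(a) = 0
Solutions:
 f(a) = -sqrt(C1 + a^2)
 f(a) = sqrt(C1 + a^2)


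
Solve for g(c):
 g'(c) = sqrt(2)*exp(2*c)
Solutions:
 g(c) = C1 + sqrt(2)*exp(2*c)/2


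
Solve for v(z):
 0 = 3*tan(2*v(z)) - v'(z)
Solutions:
 v(z) = -asin(C1*exp(6*z))/2 + pi/2
 v(z) = asin(C1*exp(6*z))/2


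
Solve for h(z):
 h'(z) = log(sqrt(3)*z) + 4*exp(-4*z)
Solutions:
 h(z) = C1 + z*log(z) + z*(-1 + log(3)/2) - exp(-4*z)


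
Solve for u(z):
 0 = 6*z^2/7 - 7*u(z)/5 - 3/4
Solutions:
 u(z) = 30*z^2/49 - 15/28


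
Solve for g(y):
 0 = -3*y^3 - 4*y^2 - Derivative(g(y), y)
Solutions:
 g(y) = C1 - 3*y^4/4 - 4*y^3/3


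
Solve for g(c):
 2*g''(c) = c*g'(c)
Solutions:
 g(c) = C1 + C2*erfi(c/2)


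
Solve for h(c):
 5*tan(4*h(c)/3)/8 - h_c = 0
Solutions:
 h(c) = -3*asin(C1*exp(5*c/6))/4 + 3*pi/4
 h(c) = 3*asin(C1*exp(5*c/6))/4


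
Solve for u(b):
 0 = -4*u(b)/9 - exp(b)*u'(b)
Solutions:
 u(b) = C1*exp(4*exp(-b)/9)


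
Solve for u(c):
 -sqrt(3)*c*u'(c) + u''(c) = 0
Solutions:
 u(c) = C1 + C2*erfi(sqrt(2)*3^(1/4)*c/2)


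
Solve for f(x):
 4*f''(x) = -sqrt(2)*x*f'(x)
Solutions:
 f(x) = C1 + C2*erf(2^(3/4)*x/4)


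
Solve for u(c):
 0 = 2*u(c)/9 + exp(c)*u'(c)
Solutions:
 u(c) = C1*exp(2*exp(-c)/9)


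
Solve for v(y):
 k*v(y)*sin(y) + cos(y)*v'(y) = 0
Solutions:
 v(y) = C1*exp(k*log(cos(y)))


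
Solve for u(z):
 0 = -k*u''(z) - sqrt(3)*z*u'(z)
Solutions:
 u(z) = C1 + C2*sqrt(k)*erf(sqrt(2)*3^(1/4)*z*sqrt(1/k)/2)


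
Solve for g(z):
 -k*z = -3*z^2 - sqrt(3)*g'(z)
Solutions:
 g(z) = C1 + sqrt(3)*k*z^2/6 - sqrt(3)*z^3/3


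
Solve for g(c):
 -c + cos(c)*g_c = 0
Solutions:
 g(c) = C1 + Integral(c/cos(c), c)


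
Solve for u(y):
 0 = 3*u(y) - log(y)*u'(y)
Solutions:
 u(y) = C1*exp(3*li(y))


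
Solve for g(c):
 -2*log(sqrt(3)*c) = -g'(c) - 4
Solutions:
 g(c) = C1 + 2*c*log(c) - 6*c + c*log(3)


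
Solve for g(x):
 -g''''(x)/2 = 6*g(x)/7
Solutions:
 g(x) = (C1*sin(3^(1/4)*7^(3/4)*x/7) + C2*cos(3^(1/4)*7^(3/4)*x/7))*exp(-3^(1/4)*7^(3/4)*x/7) + (C3*sin(3^(1/4)*7^(3/4)*x/7) + C4*cos(3^(1/4)*7^(3/4)*x/7))*exp(3^(1/4)*7^(3/4)*x/7)


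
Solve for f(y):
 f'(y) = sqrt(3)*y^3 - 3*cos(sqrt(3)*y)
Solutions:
 f(y) = C1 + sqrt(3)*y^4/4 - sqrt(3)*sin(sqrt(3)*y)


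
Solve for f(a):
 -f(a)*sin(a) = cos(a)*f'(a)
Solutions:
 f(a) = C1*cos(a)


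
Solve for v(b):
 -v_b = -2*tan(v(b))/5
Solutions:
 v(b) = pi - asin(C1*exp(2*b/5))
 v(b) = asin(C1*exp(2*b/5))


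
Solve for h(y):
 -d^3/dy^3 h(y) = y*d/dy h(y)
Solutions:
 h(y) = C1 + Integral(C2*airyai(-y) + C3*airybi(-y), y)


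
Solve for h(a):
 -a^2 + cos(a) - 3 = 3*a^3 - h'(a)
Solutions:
 h(a) = C1 + 3*a^4/4 + a^3/3 + 3*a - sin(a)


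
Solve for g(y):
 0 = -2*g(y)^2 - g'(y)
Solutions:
 g(y) = 1/(C1 + 2*y)


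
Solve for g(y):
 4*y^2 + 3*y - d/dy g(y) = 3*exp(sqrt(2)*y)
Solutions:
 g(y) = C1 + 4*y^3/3 + 3*y^2/2 - 3*sqrt(2)*exp(sqrt(2)*y)/2


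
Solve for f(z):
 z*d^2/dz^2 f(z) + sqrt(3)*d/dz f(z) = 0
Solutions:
 f(z) = C1 + C2*z^(1 - sqrt(3))


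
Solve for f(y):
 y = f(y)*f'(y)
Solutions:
 f(y) = -sqrt(C1 + y^2)
 f(y) = sqrt(C1 + y^2)


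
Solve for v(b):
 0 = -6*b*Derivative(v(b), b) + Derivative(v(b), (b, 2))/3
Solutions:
 v(b) = C1 + C2*erfi(3*b)


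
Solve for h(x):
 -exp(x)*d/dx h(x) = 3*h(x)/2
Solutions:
 h(x) = C1*exp(3*exp(-x)/2)


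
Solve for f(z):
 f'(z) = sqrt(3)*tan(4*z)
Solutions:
 f(z) = C1 - sqrt(3)*log(cos(4*z))/4


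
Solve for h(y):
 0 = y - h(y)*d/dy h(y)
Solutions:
 h(y) = -sqrt(C1 + y^2)
 h(y) = sqrt(C1 + y^2)


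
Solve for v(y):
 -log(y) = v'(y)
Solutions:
 v(y) = C1 - y*log(y) + y


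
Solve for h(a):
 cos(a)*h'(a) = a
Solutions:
 h(a) = C1 + Integral(a/cos(a), a)


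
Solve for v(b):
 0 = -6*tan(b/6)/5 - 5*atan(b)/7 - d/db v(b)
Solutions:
 v(b) = C1 - 5*b*atan(b)/7 + 5*log(b^2 + 1)/14 + 36*log(cos(b/6))/5


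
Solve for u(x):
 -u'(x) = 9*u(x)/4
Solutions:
 u(x) = C1*exp(-9*x/4)


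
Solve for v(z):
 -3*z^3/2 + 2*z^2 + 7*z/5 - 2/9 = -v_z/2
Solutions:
 v(z) = C1 + 3*z^4/4 - 4*z^3/3 - 7*z^2/5 + 4*z/9


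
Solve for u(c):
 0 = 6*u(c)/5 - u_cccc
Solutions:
 u(c) = C1*exp(-5^(3/4)*6^(1/4)*c/5) + C2*exp(5^(3/4)*6^(1/4)*c/5) + C3*sin(5^(3/4)*6^(1/4)*c/5) + C4*cos(5^(3/4)*6^(1/4)*c/5)


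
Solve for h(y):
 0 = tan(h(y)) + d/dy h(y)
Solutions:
 h(y) = pi - asin(C1*exp(-y))
 h(y) = asin(C1*exp(-y))


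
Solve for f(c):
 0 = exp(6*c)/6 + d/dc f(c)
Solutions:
 f(c) = C1 - exp(6*c)/36


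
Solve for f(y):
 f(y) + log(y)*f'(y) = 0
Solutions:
 f(y) = C1*exp(-li(y))


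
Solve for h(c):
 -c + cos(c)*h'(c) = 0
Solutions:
 h(c) = C1 + Integral(c/cos(c), c)


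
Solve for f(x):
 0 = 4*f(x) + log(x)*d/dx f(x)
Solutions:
 f(x) = C1*exp(-4*li(x))


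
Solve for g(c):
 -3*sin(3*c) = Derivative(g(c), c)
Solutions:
 g(c) = C1 + cos(3*c)


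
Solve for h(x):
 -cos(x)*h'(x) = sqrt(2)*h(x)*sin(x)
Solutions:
 h(x) = C1*cos(x)^(sqrt(2))


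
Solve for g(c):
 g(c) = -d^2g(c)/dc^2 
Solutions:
 g(c) = C1*sin(c) + C2*cos(c)


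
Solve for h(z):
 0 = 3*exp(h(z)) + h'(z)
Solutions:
 h(z) = log(1/(C1 + 3*z))


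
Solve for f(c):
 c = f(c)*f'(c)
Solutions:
 f(c) = -sqrt(C1 + c^2)
 f(c) = sqrt(C1 + c^2)


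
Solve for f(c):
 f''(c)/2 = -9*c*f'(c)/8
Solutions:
 f(c) = C1 + C2*erf(3*sqrt(2)*c/4)


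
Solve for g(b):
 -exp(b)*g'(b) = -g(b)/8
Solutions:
 g(b) = C1*exp(-exp(-b)/8)


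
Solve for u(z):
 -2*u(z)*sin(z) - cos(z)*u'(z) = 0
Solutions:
 u(z) = C1*cos(z)^2


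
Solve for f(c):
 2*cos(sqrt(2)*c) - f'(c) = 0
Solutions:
 f(c) = C1 + sqrt(2)*sin(sqrt(2)*c)


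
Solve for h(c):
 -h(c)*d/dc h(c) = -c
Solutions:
 h(c) = -sqrt(C1 + c^2)
 h(c) = sqrt(C1 + c^2)


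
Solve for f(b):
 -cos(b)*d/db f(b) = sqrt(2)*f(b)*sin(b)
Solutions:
 f(b) = C1*cos(b)^(sqrt(2))


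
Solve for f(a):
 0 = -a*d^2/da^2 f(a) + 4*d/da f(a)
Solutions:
 f(a) = C1 + C2*a^5


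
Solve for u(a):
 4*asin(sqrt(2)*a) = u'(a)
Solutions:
 u(a) = C1 + 4*a*asin(sqrt(2)*a) + 2*sqrt(2)*sqrt(1 - 2*a^2)


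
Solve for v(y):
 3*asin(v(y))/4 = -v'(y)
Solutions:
 Integral(1/asin(_y), (_y, v(y))) = C1 - 3*y/4


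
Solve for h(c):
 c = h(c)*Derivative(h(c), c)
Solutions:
 h(c) = -sqrt(C1 + c^2)
 h(c) = sqrt(C1 + c^2)


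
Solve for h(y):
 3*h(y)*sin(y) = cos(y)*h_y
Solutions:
 h(y) = C1/cos(y)^3


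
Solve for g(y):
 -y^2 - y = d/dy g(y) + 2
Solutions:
 g(y) = C1 - y^3/3 - y^2/2 - 2*y


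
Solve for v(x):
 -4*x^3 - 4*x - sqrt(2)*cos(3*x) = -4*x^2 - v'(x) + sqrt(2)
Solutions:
 v(x) = C1 + x^4 - 4*x^3/3 + 2*x^2 + sqrt(2)*x + sqrt(2)*sin(3*x)/3


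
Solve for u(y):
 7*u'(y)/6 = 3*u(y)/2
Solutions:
 u(y) = C1*exp(9*y/7)


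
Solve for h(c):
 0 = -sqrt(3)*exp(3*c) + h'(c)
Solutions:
 h(c) = C1 + sqrt(3)*exp(3*c)/3


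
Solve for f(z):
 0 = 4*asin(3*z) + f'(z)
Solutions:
 f(z) = C1 - 4*z*asin(3*z) - 4*sqrt(1 - 9*z^2)/3


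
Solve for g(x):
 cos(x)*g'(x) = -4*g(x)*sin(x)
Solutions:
 g(x) = C1*cos(x)^4


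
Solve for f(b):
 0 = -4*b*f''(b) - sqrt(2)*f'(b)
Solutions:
 f(b) = C1 + C2*b^(1 - sqrt(2)/4)


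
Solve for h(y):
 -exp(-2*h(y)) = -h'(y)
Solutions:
 h(y) = log(-sqrt(C1 + 2*y))
 h(y) = log(C1 + 2*y)/2


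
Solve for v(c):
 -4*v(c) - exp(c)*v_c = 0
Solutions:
 v(c) = C1*exp(4*exp(-c))


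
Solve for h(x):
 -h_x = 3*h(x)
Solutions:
 h(x) = C1*exp(-3*x)


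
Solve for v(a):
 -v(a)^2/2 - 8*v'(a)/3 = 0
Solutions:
 v(a) = 16/(C1 + 3*a)


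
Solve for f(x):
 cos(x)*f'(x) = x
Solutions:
 f(x) = C1 + Integral(x/cos(x), x)


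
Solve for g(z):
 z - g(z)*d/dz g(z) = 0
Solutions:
 g(z) = -sqrt(C1 + z^2)
 g(z) = sqrt(C1 + z^2)


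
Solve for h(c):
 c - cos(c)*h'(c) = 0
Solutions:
 h(c) = C1 + Integral(c/cos(c), c)


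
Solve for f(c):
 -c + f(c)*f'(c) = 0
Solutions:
 f(c) = -sqrt(C1 + c^2)
 f(c) = sqrt(C1 + c^2)


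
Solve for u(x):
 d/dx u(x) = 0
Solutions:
 u(x) = C1


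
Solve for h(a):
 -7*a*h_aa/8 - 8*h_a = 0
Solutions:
 h(a) = C1 + C2/a^(57/7)


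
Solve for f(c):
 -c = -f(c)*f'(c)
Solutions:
 f(c) = -sqrt(C1 + c^2)
 f(c) = sqrt(C1 + c^2)


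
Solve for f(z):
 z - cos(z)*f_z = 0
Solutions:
 f(z) = C1 + Integral(z/cos(z), z)


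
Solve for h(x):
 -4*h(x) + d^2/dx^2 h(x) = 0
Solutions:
 h(x) = C1*exp(-2*x) + C2*exp(2*x)


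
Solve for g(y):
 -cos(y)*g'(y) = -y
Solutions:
 g(y) = C1 + Integral(y/cos(y), y)


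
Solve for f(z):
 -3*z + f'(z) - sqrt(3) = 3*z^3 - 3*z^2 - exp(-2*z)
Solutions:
 f(z) = C1 + 3*z^4/4 - z^3 + 3*z^2/2 + sqrt(3)*z + exp(-2*z)/2


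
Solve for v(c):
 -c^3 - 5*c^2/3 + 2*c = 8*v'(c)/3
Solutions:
 v(c) = C1 - 3*c^4/32 - 5*c^3/24 + 3*c^2/8


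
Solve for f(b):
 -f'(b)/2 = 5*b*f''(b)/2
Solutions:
 f(b) = C1 + C2*b^(4/5)


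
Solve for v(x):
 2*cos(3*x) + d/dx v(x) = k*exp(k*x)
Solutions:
 v(x) = C1 + exp(k*x) - 2*sin(3*x)/3


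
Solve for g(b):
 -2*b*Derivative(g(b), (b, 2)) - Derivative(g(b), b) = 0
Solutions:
 g(b) = C1 + C2*sqrt(b)


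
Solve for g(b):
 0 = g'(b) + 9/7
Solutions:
 g(b) = C1 - 9*b/7


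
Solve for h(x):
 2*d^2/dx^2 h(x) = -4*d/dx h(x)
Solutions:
 h(x) = C1 + C2*exp(-2*x)


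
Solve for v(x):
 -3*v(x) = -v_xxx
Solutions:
 v(x) = C3*exp(3^(1/3)*x) + (C1*sin(3^(5/6)*x/2) + C2*cos(3^(5/6)*x/2))*exp(-3^(1/3)*x/2)


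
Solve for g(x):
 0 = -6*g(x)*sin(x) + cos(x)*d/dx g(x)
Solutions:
 g(x) = C1/cos(x)^6


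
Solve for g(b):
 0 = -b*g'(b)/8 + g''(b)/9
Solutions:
 g(b) = C1 + C2*erfi(3*b/4)


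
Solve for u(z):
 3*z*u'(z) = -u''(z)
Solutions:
 u(z) = C1 + C2*erf(sqrt(6)*z/2)


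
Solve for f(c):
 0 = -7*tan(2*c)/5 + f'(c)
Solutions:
 f(c) = C1 - 7*log(cos(2*c))/10


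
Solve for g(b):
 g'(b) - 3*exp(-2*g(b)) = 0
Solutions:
 g(b) = log(-sqrt(C1 + 6*b))
 g(b) = log(C1 + 6*b)/2


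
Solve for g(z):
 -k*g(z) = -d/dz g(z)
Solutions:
 g(z) = C1*exp(k*z)


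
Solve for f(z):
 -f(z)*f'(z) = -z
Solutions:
 f(z) = -sqrt(C1 + z^2)
 f(z) = sqrt(C1 + z^2)


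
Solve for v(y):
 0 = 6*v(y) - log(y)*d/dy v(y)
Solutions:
 v(y) = C1*exp(6*li(y))


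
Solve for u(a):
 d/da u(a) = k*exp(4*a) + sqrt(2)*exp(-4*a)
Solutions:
 u(a) = C1 + k*exp(4*a)/4 - sqrt(2)*exp(-4*a)/4


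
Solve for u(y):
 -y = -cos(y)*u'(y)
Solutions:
 u(y) = C1 + Integral(y/cos(y), y)


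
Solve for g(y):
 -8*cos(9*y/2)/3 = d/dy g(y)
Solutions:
 g(y) = C1 - 16*sin(9*y/2)/27


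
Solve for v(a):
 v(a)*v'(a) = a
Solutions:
 v(a) = -sqrt(C1 + a^2)
 v(a) = sqrt(C1 + a^2)


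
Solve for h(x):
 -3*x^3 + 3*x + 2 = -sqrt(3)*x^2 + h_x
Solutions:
 h(x) = C1 - 3*x^4/4 + sqrt(3)*x^3/3 + 3*x^2/2 + 2*x


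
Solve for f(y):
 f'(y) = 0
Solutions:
 f(y) = C1


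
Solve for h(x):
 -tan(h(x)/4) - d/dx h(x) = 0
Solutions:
 h(x) = -4*asin(C1*exp(-x/4)) + 4*pi
 h(x) = 4*asin(C1*exp(-x/4))


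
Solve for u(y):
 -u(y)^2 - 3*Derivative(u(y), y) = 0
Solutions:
 u(y) = 3/(C1 + y)


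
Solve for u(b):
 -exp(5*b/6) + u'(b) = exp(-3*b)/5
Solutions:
 u(b) = C1 + 6*exp(5*b/6)/5 - exp(-3*b)/15


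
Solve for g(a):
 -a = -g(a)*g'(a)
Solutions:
 g(a) = -sqrt(C1 + a^2)
 g(a) = sqrt(C1 + a^2)


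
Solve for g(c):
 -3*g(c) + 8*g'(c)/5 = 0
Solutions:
 g(c) = C1*exp(15*c/8)


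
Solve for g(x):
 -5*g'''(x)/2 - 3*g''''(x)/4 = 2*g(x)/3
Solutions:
 g(x) = C1*exp(x*(-5 + sqrt(8*6^(2/3)/(sqrt(5241) + 75)^(1/3) + 2*6^(1/3)*(sqrt(5241) + 75)^(1/3) + 25))/6)*sin(sqrt(2)*x*sqrt(-25 + 4*6^(2/3)/(sqrt(5241) + 75)^(1/3) + 6^(1/3)*(sqrt(5241) + 75)^(1/3) + 125/sqrt(8*6^(2/3)/(sqrt(5241) + 75)^(1/3) + 2*6^(1/3)*(sqrt(5241) + 75)^(1/3) + 25))/6) + C2*exp(x*(-5 + sqrt(8*6^(2/3)/(sqrt(5241) + 75)^(1/3) + 2*6^(1/3)*(sqrt(5241) + 75)^(1/3) + 25))/6)*cos(sqrt(2)*x*sqrt(-25 + 4*6^(2/3)/(sqrt(5241) + 75)^(1/3) + 6^(1/3)*(sqrt(5241) + 75)^(1/3) + 125/sqrt(8*6^(2/3)/(sqrt(5241) + 75)^(1/3) + 2*6^(1/3)*(sqrt(5241) + 75)^(1/3) + 25))/6) + C3*exp(-x*(5 + sqrt(8*6^(2/3)/(sqrt(5241) + 75)^(1/3) + 2*6^(1/3)*(sqrt(5241) + 75)^(1/3) + 25) + sqrt(2)*sqrt(-6^(1/3)*(sqrt(5241) + 75)^(1/3) - 4*6^(2/3)/(sqrt(5241) + 75)^(1/3) + 125/sqrt(8*6^(2/3)/(sqrt(5241) + 75)^(1/3) + 2*6^(1/3)*(sqrt(5241) + 75)^(1/3) + 25) + 25))/6) + C4*exp(x*(-sqrt(8*6^(2/3)/(sqrt(5241) + 75)^(1/3) + 2*6^(1/3)*(sqrt(5241) + 75)^(1/3) + 25) - 5 + sqrt(2)*sqrt(-6^(1/3)*(sqrt(5241) + 75)^(1/3) - 4*6^(2/3)/(sqrt(5241) + 75)^(1/3) + 125/sqrt(8*6^(2/3)/(sqrt(5241) + 75)^(1/3) + 2*6^(1/3)*(sqrt(5241) + 75)^(1/3) + 25) + 25))/6)


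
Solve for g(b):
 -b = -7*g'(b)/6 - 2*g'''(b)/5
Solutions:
 g(b) = C1 + C2*sin(sqrt(105)*b/6) + C3*cos(sqrt(105)*b/6) + 3*b^2/7


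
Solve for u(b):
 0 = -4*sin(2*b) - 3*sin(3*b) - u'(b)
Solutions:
 u(b) = C1 + 2*cos(2*b) + cos(3*b)


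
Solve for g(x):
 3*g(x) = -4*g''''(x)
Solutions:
 g(x) = (C1*sin(3^(1/4)*x/2) + C2*cos(3^(1/4)*x/2))*exp(-3^(1/4)*x/2) + (C3*sin(3^(1/4)*x/2) + C4*cos(3^(1/4)*x/2))*exp(3^(1/4)*x/2)


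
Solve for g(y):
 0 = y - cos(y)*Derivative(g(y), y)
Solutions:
 g(y) = C1 + Integral(y/cos(y), y)


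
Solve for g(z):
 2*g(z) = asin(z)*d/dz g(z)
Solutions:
 g(z) = C1*exp(2*Integral(1/asin(z), z))


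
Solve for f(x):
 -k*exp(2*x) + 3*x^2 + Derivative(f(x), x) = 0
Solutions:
 f(x) = C1 + k*exp(2*x)/2 - x^3


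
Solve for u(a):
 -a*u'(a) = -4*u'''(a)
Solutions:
 u(a) = C1 + Integral(C2*airyai(2^(1/3)*a/2) + C3*airybi(2^(1/3)*a/2), a)


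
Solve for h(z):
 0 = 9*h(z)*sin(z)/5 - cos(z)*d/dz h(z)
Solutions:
 h(z) = C1/cos(z)^(9/5)


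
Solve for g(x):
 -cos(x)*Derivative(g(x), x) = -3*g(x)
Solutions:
 g(x) = C1*(sin(x) + 1)^(3/2)/(sin(x) - 1)^(3/2)


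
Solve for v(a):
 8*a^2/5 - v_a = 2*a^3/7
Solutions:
 v(a) = C1 - a^4/14 + 8*a^3/15


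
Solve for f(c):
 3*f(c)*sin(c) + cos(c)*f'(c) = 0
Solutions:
 f(c) = C1*cos(c)^3


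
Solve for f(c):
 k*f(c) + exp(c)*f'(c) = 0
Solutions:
 f(c) = C1*exp(k*exp(-c))


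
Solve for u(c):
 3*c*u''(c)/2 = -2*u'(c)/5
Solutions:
 u(c) = C1 + C2*c^(11/15)


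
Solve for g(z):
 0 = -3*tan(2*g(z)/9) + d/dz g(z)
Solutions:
 g(z) = -9*asin(C1*exp(2*z/3))/2 + 9*pi/2
 g(z) = 9*asin(C1*exp(2*z/3))/2


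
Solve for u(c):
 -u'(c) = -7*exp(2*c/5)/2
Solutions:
 u(c) = C1 + 35*exp(2*c/5)/4


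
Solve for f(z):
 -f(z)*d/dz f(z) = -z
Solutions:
 f(z) = -sqrt(C1 + z^2)
 f(z) = sqrt(C1 + z^2)


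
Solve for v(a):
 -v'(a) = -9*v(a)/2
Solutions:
 v(a) = C1*exp(9*a/2)


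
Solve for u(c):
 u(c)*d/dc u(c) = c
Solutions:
 u(c) = -sqrt(C1 + c^2)
 u(c) = sqrt(C1 + c^2)


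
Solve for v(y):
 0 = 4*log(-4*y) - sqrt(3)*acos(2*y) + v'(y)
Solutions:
 v(y) = C1 - 4*y*log(-y) - 8*y*log(2) + 4*y + sqrt(3)*(y*acos(2*y) - sqrt(1 - 4*y^2)/2)


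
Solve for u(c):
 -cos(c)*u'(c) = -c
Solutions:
 u(c) = C1 + Integral(c/cos(c), c)


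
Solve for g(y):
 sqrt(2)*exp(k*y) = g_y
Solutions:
 g(y) = C1 + sqrt(2)*exp(k*y)/k


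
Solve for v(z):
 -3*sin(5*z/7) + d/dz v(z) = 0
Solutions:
 v(z) = C1 - 21*cos(5*z/7)/5


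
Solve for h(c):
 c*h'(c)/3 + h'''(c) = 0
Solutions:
 h(c) = C1 + Integral(C2*airyai(-3^(2/3)*c/3) + C3*airybi(-3^(2/3)*c/3), c)


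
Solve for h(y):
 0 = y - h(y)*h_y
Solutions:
 h(y) = -sqrt(C1 + y^2)
 h(y) = sqrt(C1 + y^2)


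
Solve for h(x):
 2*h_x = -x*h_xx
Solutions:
 h(x) = C1 + C2/x


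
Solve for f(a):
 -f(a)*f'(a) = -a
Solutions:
 f(a) = -sqrt(C1 + a^2)
 f(a) = sqrt(C1 + a^2)


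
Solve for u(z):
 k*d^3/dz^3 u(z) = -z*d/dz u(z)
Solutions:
 u(z) = C1 + Integral(C2*airyai(z*(-1/k)^(1/3)) + C3*airybi(z*(-1/k)^(1/3)), z)


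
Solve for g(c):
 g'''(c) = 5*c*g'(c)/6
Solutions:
 g(c) = C1 + Integral(C2*airyai(5^(1/3)*6^(2/3)*c/6) + C3*airybi(5^(1/3)*6^(2/3)*c/6), c)


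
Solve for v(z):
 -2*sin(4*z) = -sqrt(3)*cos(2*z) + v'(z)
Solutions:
 v(z) = C1 + sqrt(3)*sin(2*z)/2 + cos(4*z)/2


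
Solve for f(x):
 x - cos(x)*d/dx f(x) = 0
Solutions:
 f(x) = C1 + Integral(x/cos(x), x)


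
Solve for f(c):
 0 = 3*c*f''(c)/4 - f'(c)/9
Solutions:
 f(c) = C1 + C2*c^(31/27)


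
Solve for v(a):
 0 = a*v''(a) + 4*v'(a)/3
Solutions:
 v(a) = C1 + C2/a^(1/3)


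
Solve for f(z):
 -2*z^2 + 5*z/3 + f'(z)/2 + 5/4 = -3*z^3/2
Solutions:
 f(z) = C1 - 3*z^4/4 + 4*z^3/3 - 5*z^2/3 - 5*z/2


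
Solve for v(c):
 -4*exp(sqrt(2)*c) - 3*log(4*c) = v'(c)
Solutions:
 v(c) = C1 - 3*c*log(c) + 3*c*(1 - 2*log(2)) - 2*sqrt(2)*exp(sqrt(2)*c)


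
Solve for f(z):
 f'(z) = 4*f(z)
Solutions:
 f(z) = C1*exp(4*z)


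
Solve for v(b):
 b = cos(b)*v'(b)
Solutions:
 v(b) = C1 + Integral(b/cos(b), b)


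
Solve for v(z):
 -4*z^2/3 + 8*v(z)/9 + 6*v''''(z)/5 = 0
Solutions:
 v(z) = 3*z^2/2 + (C1*sin(15^(1/4)*z/3) + C2*cos(15^(1/4)*z/3))*exp(-15^(1/4)*z/3) + (C3*sin(15^(1/4)*z/3) + C4*cos(15^(1/4)*z/3))*exp(15^(1/4)*z/3)


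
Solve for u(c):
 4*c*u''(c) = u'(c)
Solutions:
 u(c) = C1 + C2*c^(5/4)


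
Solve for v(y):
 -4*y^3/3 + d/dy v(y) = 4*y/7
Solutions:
 v(y) = C1 + y^4/3 + 2*y^2/7


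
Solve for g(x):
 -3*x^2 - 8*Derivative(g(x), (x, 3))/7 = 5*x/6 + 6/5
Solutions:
 g(x) = C1 + C2*x + C3*x^2 - 7*x^5/160 - 35*x^4/1152 - 7*x^3/40


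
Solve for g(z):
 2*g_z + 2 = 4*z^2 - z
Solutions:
 g(z) = C1 + 2*z^3/3 - z^2/4 - z


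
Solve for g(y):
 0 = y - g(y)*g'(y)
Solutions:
 g(y) = -sqrt(C1 + y^2)
 g(y) = sqrt(C1 + y^2)


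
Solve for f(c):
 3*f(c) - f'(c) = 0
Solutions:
 f(c) = C1*exp(3*c)


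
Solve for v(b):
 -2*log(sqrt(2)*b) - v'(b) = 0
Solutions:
 v(b) = C1 - 2*b*log(b) - b*log(2) + 2*b


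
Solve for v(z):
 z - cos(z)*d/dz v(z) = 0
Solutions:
 v(z) = C1 + Integral(z/cos(z), z)


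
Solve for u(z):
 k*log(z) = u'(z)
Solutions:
 u(z) = C1 + k*z*log(z) - k*z


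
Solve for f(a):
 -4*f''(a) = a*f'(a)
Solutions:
 f(a) = C1 + C2*erf(sqrt(2)*a/4)


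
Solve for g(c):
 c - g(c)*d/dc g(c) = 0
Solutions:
 g(c) = -sqrt(C1 + c^2)
 g(c) = sqrt(C1 + c^2)


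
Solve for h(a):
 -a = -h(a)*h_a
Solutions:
 h(a) = -sqrt(C1 + a^2)
 h(a) = sqrt(C1 + a^2)


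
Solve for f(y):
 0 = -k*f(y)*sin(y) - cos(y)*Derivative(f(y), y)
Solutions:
 f(y) = C1*exp(k*log(cos(y)))


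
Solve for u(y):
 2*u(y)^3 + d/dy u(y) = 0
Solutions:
 u(y) = -sqrt(2)*sqrt(-1/(C1 - 2*y))/2
 u(y) = sqrt(2)*sqrt(-1/(C1 - 2*y))/2


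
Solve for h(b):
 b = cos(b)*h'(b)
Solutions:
 h(b) = C1 + Integral(b/cos(b), b)


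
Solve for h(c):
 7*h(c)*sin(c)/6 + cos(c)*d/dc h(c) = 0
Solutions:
 h(c) = C1*cos(c)^(7/6)


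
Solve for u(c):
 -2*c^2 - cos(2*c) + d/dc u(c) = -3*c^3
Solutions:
 u(c) = C1 - 3*c^4/4 + 2*c^3/3 + sin(2*c)/2


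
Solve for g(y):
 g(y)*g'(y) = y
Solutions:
 g(y) = -sqrt(C1 + y^2)
 g(y) = sqrt(C1 + y^2)


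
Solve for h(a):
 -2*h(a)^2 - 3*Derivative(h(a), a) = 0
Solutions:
 h(a) = 3/(C1 + 2*a)


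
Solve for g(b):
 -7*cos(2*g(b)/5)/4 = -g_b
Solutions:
 -7*b/4 - 5*log(sin(2*g(b)/5) - 1)/4 + 5*log(sin(2*g(b)/5) + 1)/4 = C1


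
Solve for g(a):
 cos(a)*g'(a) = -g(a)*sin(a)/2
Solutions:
 g(a) = C1*sqrt(cos(a))


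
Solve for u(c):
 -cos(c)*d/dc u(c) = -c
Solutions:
 u(c) = C1 + Integral(c/cos(c), c)


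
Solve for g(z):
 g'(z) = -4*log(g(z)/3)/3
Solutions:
 -3*Integral(1/(-log(_y) + log(3)), (_y, g(z)))/4 = C1 - z


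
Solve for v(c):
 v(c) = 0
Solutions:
 v(c) = 0


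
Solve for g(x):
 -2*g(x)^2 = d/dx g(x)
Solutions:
 g(x) = 1/(C1 + 2*x)


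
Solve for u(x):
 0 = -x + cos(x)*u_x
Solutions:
 u(x) = C1 + Integral(x/cos(x), x)


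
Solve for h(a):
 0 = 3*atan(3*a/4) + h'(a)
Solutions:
 h(a) = C1 - 3*a*atan(3*a/4) + 2*log(9*a^2 + 16)


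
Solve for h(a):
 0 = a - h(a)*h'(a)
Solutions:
 h(a) = -sqrt(C1 + a^2)
 h(a) = sqrt(C1 + a^2)


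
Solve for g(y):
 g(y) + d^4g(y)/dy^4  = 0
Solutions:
 g(y) = (C1*sin(sqrt(2)*y/2) + C2*cos(sqrt(2)*y/2))*exp(-sqrt(2)*y/2) + (C3*sin(sqrt(2)*y/2) + C4*cos(sqrt(2)*y/2))*exp(sqrt(2)*y/2)


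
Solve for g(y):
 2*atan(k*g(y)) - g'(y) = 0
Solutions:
 Integral(1/atan(_y*k), (_y, g(y))) = C1 + 2*y


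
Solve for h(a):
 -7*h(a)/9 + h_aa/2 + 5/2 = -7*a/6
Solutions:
 h(a) = C1*exp(-sqrt(14)*a/3) + C2*exp(sqrt(14)*a/3) + 3*a/2 + 45/14


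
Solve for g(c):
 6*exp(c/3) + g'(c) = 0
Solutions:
 g(c) = C1 - 18*exp(c/3)


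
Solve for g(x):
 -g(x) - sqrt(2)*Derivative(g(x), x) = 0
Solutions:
 g(x) = C1*exp(-sqrt(2)*x/2)


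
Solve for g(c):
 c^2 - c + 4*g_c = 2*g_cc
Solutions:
 g(c) = C1 + C2*exp(2*c) - c^3/12


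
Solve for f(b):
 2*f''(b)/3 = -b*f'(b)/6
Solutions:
 f(b) = C1 + C2*erf(sqrt(2)*b/4)


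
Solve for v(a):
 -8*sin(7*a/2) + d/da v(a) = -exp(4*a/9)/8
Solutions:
 v(a) = C1 - 9*exp(4*a/9)/32 - 16*cos(7*a/2)/7


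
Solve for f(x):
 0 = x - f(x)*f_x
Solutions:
 f(x) = -sqrt(C1 + x^2)
 f(x) = sqrt(C1 + x^2)


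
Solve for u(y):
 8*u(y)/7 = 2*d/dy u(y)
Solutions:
 u(y) = C1*exp(4*y/7)


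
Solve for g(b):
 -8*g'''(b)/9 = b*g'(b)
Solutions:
 g(b) = C1 + Integral(C2*airyai(-3^(2/3)*b/2) + C3*airybi(-3^(2/3)*b/2), b)


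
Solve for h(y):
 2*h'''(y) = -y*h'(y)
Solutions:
 h(y) = C1 + Integral(C2*airyai(-2^(2/3)*y/2) + C3*airybi(-2^(2/3)*y/2), y)


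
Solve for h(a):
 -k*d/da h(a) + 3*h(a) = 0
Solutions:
 h(a) = C1*exp(3*a/k)


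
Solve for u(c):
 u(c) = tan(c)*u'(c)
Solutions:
 u(c) = C1*sin(c)


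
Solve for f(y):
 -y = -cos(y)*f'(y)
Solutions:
 f(y) = C1 + Integral(y/cos(y), y)


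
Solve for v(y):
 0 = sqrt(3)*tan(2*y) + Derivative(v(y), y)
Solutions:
 v(y) = C1 + sqrt(3)*log(cos(2*y))/2


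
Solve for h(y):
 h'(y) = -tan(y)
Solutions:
 h(y) = C1 + log(cos(y))
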